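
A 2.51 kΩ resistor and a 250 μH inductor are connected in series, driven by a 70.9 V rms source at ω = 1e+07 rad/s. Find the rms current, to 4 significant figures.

X_L = ωL = 2500 Ω
Z = 2510 + j2500 Ω
|Z| = √(2510² + 2500²) = 3543 Ω
I = V/|Z| = 70.9/3543 = 20.01 mA

20.01 mA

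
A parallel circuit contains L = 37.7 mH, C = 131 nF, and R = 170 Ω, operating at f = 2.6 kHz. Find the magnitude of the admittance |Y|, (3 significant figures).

ω = 2πf = 16340 rad/s
X_L = ωL = 616 Ω
X_C = 1/(ωC) = 467 Ω
Parallel: admittances add. Y = 1/R + 1/(jωL) + jωC
Y = (0.00588 + j0.000516) S
|Y| = 0.00590 S → |Z| = 1/|Y| = 169 Ω, ∠Z = −∠Y = -5.02°

5.90 mS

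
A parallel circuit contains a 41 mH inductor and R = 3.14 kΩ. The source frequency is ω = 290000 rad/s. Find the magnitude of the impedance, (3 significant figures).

X_L = ωL = 11900 Ω
Parallel: admittances add. Y = 1/R + 1/(jωL)
Y = (0.000318 − j8.41e-05) S
|Y| = 0.000329 S → |Z| = 1/|Y| = 3040 Ω, ∠Z = −∠Y = 14.8°

3040 Ω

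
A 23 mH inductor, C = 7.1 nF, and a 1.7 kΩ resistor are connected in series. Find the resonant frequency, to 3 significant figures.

ω₀ = 1/√(LC) = 1/√(0.023 × 7.1e-09) = 78250 rad/s
f₀ = ω₀/(2π) = 12.5 kHz

12.5 kHz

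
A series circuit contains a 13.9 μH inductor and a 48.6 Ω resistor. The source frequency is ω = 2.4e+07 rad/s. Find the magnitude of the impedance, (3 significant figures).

X_L = ωL = 334 Ω
Z = 48.6 + j334 Ω
|Z| = √(48.6² + 334²) = 337 Ω

337 Ω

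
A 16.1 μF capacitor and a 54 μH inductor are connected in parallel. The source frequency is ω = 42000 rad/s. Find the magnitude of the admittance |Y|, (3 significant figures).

235 mS

X_L = ωL = 2.27 Ω
X_C = 1/(ωC) = 1.48 Ω
Parallel: admittances add. Y = 1/(jωL) + jωC
Y = (0 + j0.235) S
|Y| = 0.235 S → |Z| = 1/|Y| = 4.25 Ω, ∠Z = −∠Y = -90.0°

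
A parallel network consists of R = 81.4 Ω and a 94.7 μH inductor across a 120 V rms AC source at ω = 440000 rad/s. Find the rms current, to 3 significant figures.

X_L = ωL = 41.7 Ω
Parallel: admittances add. Y = 1/R + 1/(jωL)
Y = (0.0123 − j0.0240) S
|Y| = 0.0270 S → |Z| = 1/|Y| = 37.1 Ω, ∠Z = −∠Y = 62.9°
I = V/|Z| = 120/37.1 = 3.24 A

3.24 A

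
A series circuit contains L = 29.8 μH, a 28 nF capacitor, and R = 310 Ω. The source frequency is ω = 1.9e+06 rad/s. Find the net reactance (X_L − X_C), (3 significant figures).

37.8 Ω

X_L = ωL = 56.6 Ω
X_C = 1/(ωC) = 18.8 Ω
X = 56.6 − 18.8 = 37.8 Ω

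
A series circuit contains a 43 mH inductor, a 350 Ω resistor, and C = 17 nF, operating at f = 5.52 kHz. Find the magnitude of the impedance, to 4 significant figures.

ω = 2πf = 34680 rad/s
X_L = ωL = 1491 Ω
X_C = 1/(ωC) = 1696 Ω
Net reactance X = X_L − X_C = -204.6 Ω
Z = 350.0 − j204.6 Ω
|Z| = √(350.0² + 204.6²) = 405.4 Ω

405.4 Ω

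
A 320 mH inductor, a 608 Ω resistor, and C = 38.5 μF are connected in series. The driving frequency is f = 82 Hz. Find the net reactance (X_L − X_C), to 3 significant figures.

114 Ω

ω = 2πf = 515.2 rad/s
X_L = ωL = 165 Ω
X_C = 1/(ωC) = 50.4 Ω
X = 165 − 50.4 = 114 Ω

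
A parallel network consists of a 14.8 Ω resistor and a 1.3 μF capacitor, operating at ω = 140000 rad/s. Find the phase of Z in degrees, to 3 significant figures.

X_C = 1/(ωC) = 5.49 Ω
Parallel: admittances add. Y = 1/R + jωC
Y = (0.0676 + j0.182) S
|Y| = 0.194 S → |Z| = 1/|Y| = 5.15 Ω, ∠Z = −∠Y = -69.6°

-69.6°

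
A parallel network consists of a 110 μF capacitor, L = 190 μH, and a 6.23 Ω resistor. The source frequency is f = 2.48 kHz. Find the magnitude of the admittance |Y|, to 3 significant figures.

1.39 S

ω = 2πf = 15580 rad/s
X_L = ωL = 2.96 Ω
X_C = 1/(ωC) = 0.583 Ω
Parallel: admittances add. Y = 1/R + 1/(jωL) + jωC
Y = (0.161 + j1.38) S
|Y| = 1.39 S → |Z| = 1/|Y| = 0.722 Ω, ∠Z = −∠Y = -83.3°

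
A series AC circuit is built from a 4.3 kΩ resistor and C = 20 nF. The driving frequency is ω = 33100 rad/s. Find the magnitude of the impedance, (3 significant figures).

X_C = 1/(ωC) = 1510 Ω
Z = 4300 − j1510 Ω
|Z| = √(4300² + 1510²) = 4560 Ω

4560 Ω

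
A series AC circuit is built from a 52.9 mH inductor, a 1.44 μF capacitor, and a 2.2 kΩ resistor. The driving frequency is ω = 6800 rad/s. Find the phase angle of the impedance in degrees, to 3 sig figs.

6.68°

X_L = ωL = 360 Ω
X_C = 1/(ωC) = 102 Ω
Net reactance X = X_L − X_C = 258 Ω
Z = 2200 + j258 Ω
|Z| = √(2200² + 258²) = 2220 Ω
∠Z = arctan(258/2200) = 6.68°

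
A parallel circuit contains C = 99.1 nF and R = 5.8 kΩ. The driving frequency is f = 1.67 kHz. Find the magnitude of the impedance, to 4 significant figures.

ω = 2πf = 10490 rad/s
X_C = 1/(ωC) = 961.7 Ω
Parallel: admittances add. Y = 1/R + jωC
Y = (0.0001724 + j0.001040) S
|Y| = 0.001054 S → |Z| = 1/|Y| = 948.7 Ω, ∠Z = −∠Y = -80.59°

948.7 Ω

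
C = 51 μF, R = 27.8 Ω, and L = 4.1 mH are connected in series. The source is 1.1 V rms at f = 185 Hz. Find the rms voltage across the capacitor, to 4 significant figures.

ω = 2πf = 1162 rad/s
X_L = ωL = 4.766 Ω
X_C = 1/(ωC) = 16.87 Ω
Net reactance X = X_L − X_C = -12.10 Ω
Z = 27.80 − j12.10 Ω
|Z| = √(27.80² + 12.10²) = 30.32 Ω
I = V/|Z| = 36.28 mA
V_C = I·|Z_C| = 0.03628 × 16.87 = 0.6120 V

0.6120 V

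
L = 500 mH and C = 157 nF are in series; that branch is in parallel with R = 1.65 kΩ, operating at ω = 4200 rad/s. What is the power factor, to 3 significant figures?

X_L = ωL = 2100 Ω
X_C = 1/(ωC) = 1520 Ω
Branch 1: Z₁ = R = 1650 Ω
Branch 2 (series LC): Z₂ = j(X_L − X_C) = j583 Ω
Parallel: Z = Z₁Z₂/(Z₁+Z₂), |Z| = 550 Ω, ∠Z = 70.5°
cos φ = cos(70.5°) = 0.333

0.333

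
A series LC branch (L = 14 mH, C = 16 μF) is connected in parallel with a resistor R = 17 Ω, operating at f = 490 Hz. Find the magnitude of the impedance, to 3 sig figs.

ω = 2πf = 3079 rad/s
X_L = ωL = 43.1 Ω
X_C = 1/(ωC) = 20.3 Ω
Branch 1: Z₁ = R = 17.0 Ω
Branch 2 (series LC): Z₂ = j(X_L − X_C) = j22.8 Ω
Parallel: Z = Z₁Z₂/(Z₁+Z₂), |Z| = 13.6 Ω, ∠Z = 36.7°

13.6 Ω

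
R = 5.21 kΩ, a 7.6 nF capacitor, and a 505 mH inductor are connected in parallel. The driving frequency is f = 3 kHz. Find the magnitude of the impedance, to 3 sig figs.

ω = 2πf = 18850 rad/s
X_L = ωL = 9520 Ω
X_C = 1/(ωC) = 6980 Ω
Parallel: admittances add. Y = 1/R + 1/(jωL) + jωC
Y = (0.000192 + j3.82e-05) S
|Y| = 0.000196 S → |Z| = 1/|Y| = 5110 Ω, ∠Z = −∠Y = -11.3°

5110 Ω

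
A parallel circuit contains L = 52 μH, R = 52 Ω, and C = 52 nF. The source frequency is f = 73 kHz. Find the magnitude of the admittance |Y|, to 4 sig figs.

26.39 mS

ω = 2πf = 458700 rad/s
X_L = ωL = 23.85 Ω
X_C = 1/(ωC) = 41.93 Ω
Parallel: admittances add. Y = 1/R + 1/(jωL) + jωC
Y = (0.01923 − j0.01808) S
|Y| = 0.02639 S → |Z| = 1/|Y| = 37.89 Ω, ∠Z = −∠Y = 43.23°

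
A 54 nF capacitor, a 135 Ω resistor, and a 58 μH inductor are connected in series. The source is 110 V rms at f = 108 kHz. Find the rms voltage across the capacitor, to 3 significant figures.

ω = 2πf = 678600 rad/s
X_L = ωL = 39.4 Ω
X_C = 1/(ωC) = 27.3 Ω
Net reactance X = X_L − X_C = 12.1 Ω
Z = 135 + j12.1 Ω
|Z| = √(135² + 12.1²) = 136 Ω
I = V/|Z| = 812 mA
V_C = I·|Z_C| = 0.812 × 27.3 = 22.1 V

22.1 V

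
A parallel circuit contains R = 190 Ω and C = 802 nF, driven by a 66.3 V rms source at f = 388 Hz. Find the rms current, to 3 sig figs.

372 mA

ω = 2πf = 2438 rad/s
X_C = 1/(ωC) = 511 Ω
Parallel: admittances add. Y = 1/R + jωC
Y = (0.00526 + j0.00196) S
|Y| = 0.00561 S → |Z| = 1/|Y| = 178 Ω, ∠Z = −∠Y = -20.4°
I = V/|Z| = 66.3/178 = 372 mA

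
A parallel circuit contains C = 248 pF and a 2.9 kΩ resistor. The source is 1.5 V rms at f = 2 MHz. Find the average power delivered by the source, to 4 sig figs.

775.9 μW

ω = 2πf = 1.257e+07 rad/s
X_C = 1/(ωC) = 320.9 Ω
Parallel: admittances add. Y = 1/R + jωC
Y = (0.0003448 + j0.003116) S
|Y| = 0.003135 S → |Z| = 1/|Y| = 318.9 Ω, ∠Z = −∠Y = -83.69°
I = V/|Z| = 4.703 mA
P = VI cos φ = 1.5 × 0.004703 × cos(-83.69°) = 775.9 μW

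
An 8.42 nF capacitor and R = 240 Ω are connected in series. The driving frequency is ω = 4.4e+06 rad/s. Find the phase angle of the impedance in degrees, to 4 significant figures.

-6.417°

X_C = 1/(ωC) = 26.99 Ω
Z = 240.0 − j26.99 Ω
|Z| = √(240.0² + 26.99²) = 241.5 Ω
∠Z = arctan(-26.99/240.0) = -6.417°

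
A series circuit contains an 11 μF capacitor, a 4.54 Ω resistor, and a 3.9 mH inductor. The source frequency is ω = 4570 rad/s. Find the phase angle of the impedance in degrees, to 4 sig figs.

-24.51°

X_L = ωL = 17.82 Ω
X_C = 1/(ωC) = 19.89 Ω
Net reactance X = X_L − X_C = -2.070 Ω
Z = 4.540 − j2.070 Ω
|Z| = √(4.540² + 2.070²) = 4.989 Ω
∠Z = arctan(-2.070/4.540) = -24.51°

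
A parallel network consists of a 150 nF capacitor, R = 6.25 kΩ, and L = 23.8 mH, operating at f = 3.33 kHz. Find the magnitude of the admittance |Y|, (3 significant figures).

1.14 mS

ω = 2πf = 20920 rad/s
X_L = ωL = 498 Ω
X_C = 1/(ωC) = 319 Ω
Parallel: admittances add. Y = 1/R + 1/(jωL) + jωC
Y = (0.000160 + j0.00113) S
|Y| = 0.00114 S → |Z| = 1/|Y| = 876 Ω, ∠Z = −∠Y = -81.9°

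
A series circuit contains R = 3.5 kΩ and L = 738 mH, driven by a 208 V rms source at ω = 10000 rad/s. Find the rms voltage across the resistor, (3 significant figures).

89.1 V

X_L = ωL = 7380 Ω
Z = 3500 + j7380 Ω
|Z| = √(3500² + 7380²) = 8170 Ω
I = V/|Z| = 25.5 mA
V_R = I·|Z_R| = 0.0255 × 3500 = 89.1 V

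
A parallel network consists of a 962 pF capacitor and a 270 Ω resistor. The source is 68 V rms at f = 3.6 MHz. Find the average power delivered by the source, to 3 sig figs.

ω = 2πf = 2.262e+07 rad/s
X_C = 1/(ωC) = 46.0 Ω
Parallel: admittances add. Y = 1/R + jωC
Y = (0.00370 + j0.0218) S
|Y| = 0.0221 S → |Z| = 1/|Y| = 45.3 Ω, ∠Z = −∠Y = -80.3°
I = V/|Z| = 1.50 A
P = VI cos φ = 68 × 1.50 × cos(-80.3°) = 17.1 W

17.1 W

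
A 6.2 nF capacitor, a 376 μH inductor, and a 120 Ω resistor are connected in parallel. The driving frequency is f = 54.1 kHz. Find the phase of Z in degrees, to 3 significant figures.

34.4°

ω = 2πf = 339900 rad/s
X_L = ωL = 128 Ω
X_C = 1/(ωC) = 474 Ω
Parallel: admittances add. Y = 1/R + 1/(jωL) + jωC
Y = (0.00833 − j0.00572) S
|Y| = 0.0101 S → |Z| = 1/|Y| = 99.0 Ω, ∠Z = −∠Y = 34.4°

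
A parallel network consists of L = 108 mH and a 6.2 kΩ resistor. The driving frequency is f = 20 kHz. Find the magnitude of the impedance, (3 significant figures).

ω = 2πf = 125700 rad/s
X_L = ωL = 13600 Ω
Parallel: admittances add. Y = 1/R + 1/(jωL)
Y = (0.000161 − j7.37e-05) S
|Y| = 0.000177 S → |Z| = 1/|Y| = 5640 Ω, ∠Z = −∠Y = 24.6°

5640 Ω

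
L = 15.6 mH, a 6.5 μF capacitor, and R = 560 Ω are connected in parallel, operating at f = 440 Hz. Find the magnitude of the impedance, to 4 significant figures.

181.4 Ω

ω = 2πf = 2765 rad/s
X_L = ωL = 43.13 Ω
X_C = 1/(ωC) = 55.65 Ω
Parallel: admittances add. Y = 1/R + 1/(jωL) + jωC
Y = (0.001786 − j0.005217) S
|Y| = 0.005514 S → |Z| = 1/|Y| = 181.4 Ω, ∠Z = −∠Y = 71.10°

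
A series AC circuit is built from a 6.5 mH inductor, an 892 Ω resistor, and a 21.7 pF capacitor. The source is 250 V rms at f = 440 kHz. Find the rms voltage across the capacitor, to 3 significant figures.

2640 V

ω = 2πf = 2.765e+06 rad/s
X_L = ωL = 18000 Ω
X_C = 1/(ωC) = 16700 Ω
Net reactance X = X_L − X_C = 1300 Ω
Z = 892 + j1300 Ω
|Z| = √(892² + 1300²) = 1580 Ω
I = V/|Z| = 158 mA
V_C = I·|Z_C| = 0.158 × 16700 = 2640 V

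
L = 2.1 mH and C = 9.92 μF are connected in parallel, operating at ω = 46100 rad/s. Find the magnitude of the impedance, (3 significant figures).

2.24 Ω

X_L = ωL = 96.8 Ω
X_C = 1/(ωC) = 2.19 Ω
Parallel: admittances add. Y = 1/(jωL) + jωC
Y = (0 + j0.447) S
|Y| = 0.447 S → |Z| = 1/|Y| = 2.24 Ω, ∠Z = −∠Y = -90.0°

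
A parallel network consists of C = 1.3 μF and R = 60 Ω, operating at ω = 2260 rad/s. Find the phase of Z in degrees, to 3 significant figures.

-10.0°

X_C = 1/(ωC) = 340 Ω
Parallel: admittances add. Y = 1/R + jωC
Y = (0.0167 + j0.00294) S
|Y| = 0.0169 S → |Z| = 1/|Y| = 59.1 Ω, ∠Z = −∠Y = -10.0°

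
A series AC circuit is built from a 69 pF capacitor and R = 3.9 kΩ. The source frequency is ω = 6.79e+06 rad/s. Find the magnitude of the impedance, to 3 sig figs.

4450 Ω

X_C = 1/(ωC) = 2130 Ω
Z = 3900 − j2130 Ω
|Z| = √(3900² + 2130²) = 4450 Ω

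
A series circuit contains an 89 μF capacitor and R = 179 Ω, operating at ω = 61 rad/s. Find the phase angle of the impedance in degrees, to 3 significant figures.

X_C = 1/(ωC) = 184 Ω
Z = 179 − j184 Ω
|Z| = √(179² + 184²) = 257 Ω
∠Z = arctan(-184/179) = -45.8°

-45.8°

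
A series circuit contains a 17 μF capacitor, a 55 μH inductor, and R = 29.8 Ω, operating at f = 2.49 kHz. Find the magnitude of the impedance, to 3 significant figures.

29.9 Ω

ω = 2πf = 15650 rad/s
X_L = ωL = 0.860 Ω
X_C = 1/(ωC) = 3.76 Ω
Net reactance X = X_L − X_C = -2.90 Ω
Z = 29.8 − j2.90 Ω
|Z| = √(29.8² + 2.90²) = 29.9 Ω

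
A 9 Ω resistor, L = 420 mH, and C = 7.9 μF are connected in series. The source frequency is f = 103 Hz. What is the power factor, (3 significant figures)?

ω = 2πf = 647.2 rad/s
X_L = ωL = 272 Ω
X_C = 1/(ωC) = 196 Ω
Net reactance X = X_L − X_C = 76.2 Ω
Z = 9.00 + j76.2 Ω
|Z| = √(9.00² + 76.2²) = 76.7 Ω
∠Z = arctan(76.2/9.00) = 83.3°
cos φ = cos(83.3°) = 0.117

0.117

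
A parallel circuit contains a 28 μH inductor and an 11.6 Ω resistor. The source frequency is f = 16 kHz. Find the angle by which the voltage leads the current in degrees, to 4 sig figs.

76.36°

ω = 2πf = 100500 rad/s
X_L = ωL = 2.815 Ω
Parallel: admittances add. Y = 1/R + 1/(jωL)
Y = (0.08621 − j0.3553) S
|Y| = 0.3656 S → |Z| = 1/|Y| = 2.735 Ω, ∠Z = −∠Y = 76.36°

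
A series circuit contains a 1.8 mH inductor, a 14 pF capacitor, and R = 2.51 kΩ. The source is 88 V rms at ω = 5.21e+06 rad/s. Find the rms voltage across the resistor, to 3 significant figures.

44.1 V

X_L = ωL = 9380 Ω
X_C = 1/(ωC) = 13700 Ω
Net reactance X = X_L − X_C = -4330 Ω
Z = 2510 − j4330 Ω
|Z| = √(2510² + 4330²) = 5010 Ω
I = V/|Z| = 17.6 mA
V_R = I·|Z_R| = 0.0176 × 2510 = 44.1 V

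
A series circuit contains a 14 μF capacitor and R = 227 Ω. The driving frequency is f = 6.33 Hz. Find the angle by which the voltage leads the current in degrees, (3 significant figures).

ω = 2πf = 39.77 rad/s
X_C = 1/(ωC) = 1800 Ω
Z = 227 − j1800 Ω
|Z| = √(227² + 1800²) = 1810 Ω
∠Z = arctan(-1800/227) = -82.8°

-82.8°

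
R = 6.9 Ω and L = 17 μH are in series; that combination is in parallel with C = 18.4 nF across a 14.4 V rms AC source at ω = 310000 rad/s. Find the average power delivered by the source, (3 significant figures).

X_L = ωL = 5.27 Ω
X_C = 1/(ωC) = 175 Ω
Branch 1 (R+jX_L): Z₁ = 6.90 + j5.27 Ω, |Z₁| = 8.68 Ω
Branch 2 (−jX_C): Z₂ = −j175 Ω
Parallel: Z = Z₁Z₂/(Z₁+Z₂), |Z| = 8.94 Ω, ∠Z = 35.0°
I = V/|Z| = 1.61 A
P = VI cos φ = 14.4 × 1.61 × cos(35.0°) = 19.0 W

19.0 W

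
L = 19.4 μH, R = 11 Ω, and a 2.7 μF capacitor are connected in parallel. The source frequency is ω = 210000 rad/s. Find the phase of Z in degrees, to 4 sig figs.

X_L = ωL = 4.074 Ω
X_C = 1/(ωC) = 1.764 Ω
Parallel: admittances add. Y = 1/R + 1/(jωL) + jωC
Y = (0.09091 + j0.3215) S
|Y| = 0.3341 S → |Z| = 1/|Y| = 2.993 Ω, ∠Z = −∠Y = -74.21°

-74.21°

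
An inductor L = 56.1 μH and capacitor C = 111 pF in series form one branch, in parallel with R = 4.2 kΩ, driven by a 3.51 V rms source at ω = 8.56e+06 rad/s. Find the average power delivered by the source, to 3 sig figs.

2.93 mW

X_L = ωL = 480 Ω
X_C = 1/(ωC) = 1050 Ω
Branch 1: Z₁ = R = 4200 Ω
Branch 2 (series LC): Z₂ = j(X_L − X_C) = −j572 Ω
Parallel: Z = Z₁Z₂/(Z₁+Z₂), |Z| = 567 Ω, ∠Z = -82.2°
I = V/|Z| = 6.19 mA
P = VI cos φ = 3.51 × 0.00619 × cos(-82.2°) = 2.93 mW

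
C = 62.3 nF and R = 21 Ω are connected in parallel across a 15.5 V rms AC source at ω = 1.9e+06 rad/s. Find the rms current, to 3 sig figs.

1.98 A

X_C = 1/(ωC) = 8.45 Ω
Parallel: admittances add. Y = 1/R + jωC
Y = (0.0476 + j0.118) S
|Y| = 0.128 S → |Z| = 1/|Y| = 7.84 Ω, ∠Z = −∠Y = -68.1°
I = V/|Z| = 15.5/7.84 = 1.98 A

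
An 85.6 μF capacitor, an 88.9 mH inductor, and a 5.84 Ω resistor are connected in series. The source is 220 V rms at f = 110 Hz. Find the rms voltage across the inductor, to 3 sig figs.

301 V

ω = 2πf = 691.2 rad/s
X_L = ωL = 61.4 Ω
X_C = 1/(ωC) = 16.9 Ω
Net reactance X = X_L − X_C = 44.5 Ω
Z = 5.84 + j44.5 Ω
|Z| = √(5.84² + 44.5²) = 44.9 Ω
I = V/|Z| = 4.90 A
V_L = I·|Z_L| = 4.90 × 61.4 = 301 V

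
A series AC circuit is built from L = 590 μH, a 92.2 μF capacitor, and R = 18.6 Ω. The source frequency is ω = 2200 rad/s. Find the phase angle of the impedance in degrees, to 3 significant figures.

X_L = ωL = 1.30 Ω
X_C = 1/(ωC) = 4.93 Ω
Net reactance X = X_L − X_C = -3.63 Ω
Z = 18.6 − j3.63 Ω
|Z| = √(18.6² + 3.63²) = 19.0 Ω
∠Z = arctan(-3.63/18.6) = -11.0°

-11.0°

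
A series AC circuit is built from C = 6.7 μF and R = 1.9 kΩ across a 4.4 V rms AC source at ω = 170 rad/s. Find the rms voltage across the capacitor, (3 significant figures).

X_C = 1/(ωC) = 878 Ω
Z = 1900 − j878 Ω
|Z| = √(1900² + 878²) = 2090 Ω
I = V/|Z| = 2.10 mA
V_C = I·|Z_C| = 0.00210 × 878 = 1.85 V

1.85 V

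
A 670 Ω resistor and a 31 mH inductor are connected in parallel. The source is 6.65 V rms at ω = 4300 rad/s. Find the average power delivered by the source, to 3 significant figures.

66.0 mW

X_L = ωL = 133 Ω
Parallel: admittances add. Y = 1/R + 1/(jωL)
Y = (0.00149 − j0.00750) S
|Y| = 0.00765 S → |Z| = 1/|Y| = 131 Ω, ∠Z = −∠Y = 78.7°
I = V/|Z| = 50.9 mA
P = VI cos φ = 6.65 × 0.0509 × cos(78.7°) = 66.0 mW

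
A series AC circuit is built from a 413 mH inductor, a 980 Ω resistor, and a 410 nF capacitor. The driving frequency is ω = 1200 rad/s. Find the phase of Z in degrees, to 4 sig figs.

X_L = ωL = 495.6 Ω
X_C = 1/(ωC) = 2033 Ω
Net reactance X = X_L − X_C = -1537 Ω
Z = 980.0 − j1537 Ω
|Z| = √(980.0² + 1537²) = 1823 Ω
∠Z = arctan(-1537/980.0) = -57.48°

-57.48°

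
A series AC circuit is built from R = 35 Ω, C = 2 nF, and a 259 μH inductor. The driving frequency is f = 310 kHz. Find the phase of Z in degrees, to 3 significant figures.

ω = 2πf = 1.948e+06 rad/s
X_L = ωL = 504 Ω
X_C = 1/(ωC) = 257 Ω
Net reactance X = X_L − X_C = 248 Ω
Z = 35.0 + j248 Ω
|Z| = √(35.0² + 248²) = 250 Ω
∠Z = arctan(248/35.0) = 82.0°

82.0°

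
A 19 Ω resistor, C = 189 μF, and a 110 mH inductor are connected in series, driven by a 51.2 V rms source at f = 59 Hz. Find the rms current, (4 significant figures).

ω = 2πf = 370.7 rad/s
X_L = ωL = 40.78 Ω
X_C = 1/(ωC) = 14.27 Ω
Net reactance X = X_L − X_C = 26.51 Ω
Z = 19.00 + j26.51 Ω
|Z| = √(19.00² + 26.51²) = 32.61 Ω
I = V/|Z| = 51.2/32.61 = 1.570 A

1.570 A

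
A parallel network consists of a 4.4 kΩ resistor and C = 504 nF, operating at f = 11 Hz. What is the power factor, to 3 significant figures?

0.988

ω = 2πf = 69.12 rad/s
X_C = 1/(ωC) = 28700 Ω
Parallel: admittances add. Y = 1/R + jωC
Y = (0.000227 + j3.48e-05) S
|Y| = 0.000230 S → |Z| = 1/|Y| = 4350 Ω, ∠Z = −∠Y = -8.71°
cos φ = cos(-8.71°) = 0.988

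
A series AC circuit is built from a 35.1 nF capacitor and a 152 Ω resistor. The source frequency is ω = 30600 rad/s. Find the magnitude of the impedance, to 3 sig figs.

X_C = 1/(ωC) = 931 Ω
Z = 152 − j931 Ω
|Z| = √(152² + 931²) = 943 Ω

943 Ω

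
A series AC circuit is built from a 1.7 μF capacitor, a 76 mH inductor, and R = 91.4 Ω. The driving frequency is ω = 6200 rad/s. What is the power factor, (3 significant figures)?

X_L = ωL = 471 Ω
X_C = 1/(ωC) = 94.9 Ω
Net reactance X = X_L − X_C = 376 Ω
Z = 91.4 + j376 Ω
|Z| = √(91.4² + 376²) = 387 Ω
∠Z = arctan(376/91.4) = 76.3°
cos φ = cos(76.3°) = 0.236

0.236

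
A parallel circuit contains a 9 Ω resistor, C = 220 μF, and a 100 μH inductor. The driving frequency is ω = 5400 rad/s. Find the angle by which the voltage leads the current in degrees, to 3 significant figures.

X_L = ωL = 0.540 Ω
X_C = 1/(ωC) = 0.842 Ω
Parallel: admittances add. Y = 1/R + 1/(jωL) + jωC
Y = (0.111 − j0.664) S
|Y| = 0.673 S → |Z| = 1/|Y| = 1.49 Ω, ∠Z = −∠Y = 80.5°

80.5°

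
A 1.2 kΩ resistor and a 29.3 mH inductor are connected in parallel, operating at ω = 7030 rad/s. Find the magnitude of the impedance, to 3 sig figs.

X_L = ωL = 206 Ω
Parallel: admittances add. Y = 1/R + 1/(jωL)
Y = (0.000833 − j0.00485) S
|Y| = 0.00493 S → |Z| = 1/|Y| = 203 Ω, ∠Z = −∠Y = 80.3°

203 Ω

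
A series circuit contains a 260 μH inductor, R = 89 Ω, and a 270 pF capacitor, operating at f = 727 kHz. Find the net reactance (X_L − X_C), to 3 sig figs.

ω = 2πf = 4.568e+06 rad/s
X_L = ωL = 1190 Ω
X_C = 1/(ωC) = 811 Ω
X = 1190 − 811 = 377 Ω

377 Ω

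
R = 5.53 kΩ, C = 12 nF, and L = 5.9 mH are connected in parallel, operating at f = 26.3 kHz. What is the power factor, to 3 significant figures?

0.186

ω = 2πf = 165200 rad/s
X_L = ωL = 975 Ω
X_C = 1/(ωC) = 504 Ω
Parallel: admittances add. Y = 1/R + 1/(jωL) + jωC
Y = (0.000181 + j0.000957) S
|Y| = 0.000974 S → |Z| = 1/|Y| = 1030 Ω, ∠Z = −∠Y = -79.3°
cos φ = cos(-79.3°) = 0.186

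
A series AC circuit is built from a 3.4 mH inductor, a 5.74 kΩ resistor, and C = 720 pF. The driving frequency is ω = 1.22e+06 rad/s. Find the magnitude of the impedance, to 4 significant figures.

6481 Ω

X_L = ωL = 4148 Ω
X_C = 1/(ωC) = 1138 Ω
Net reactance X = X_L − X_C = 3010 Ω
Z = 5740 + j3010 Ω
|Z| = √(5740² + 3010²) = 6481 Ω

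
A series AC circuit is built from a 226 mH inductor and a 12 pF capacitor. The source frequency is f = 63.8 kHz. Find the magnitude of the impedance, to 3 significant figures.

ω = 2πf = 400900 rad/s
X_L = ωL = 90600 Ω
X_C = 1/(ωC) = 208000 Ω
Net reactance X = X_L − X_C = -117000 Ω
Z = − j117000 Ω
|Z| = √(0² + 117000²) = 117000 Ω

117000 Ω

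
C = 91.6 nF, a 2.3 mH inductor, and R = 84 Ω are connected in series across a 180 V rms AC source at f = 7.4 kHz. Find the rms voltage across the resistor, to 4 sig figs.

98.84 V

ω = 2πf = 46500 rad/s
X_L = ωL = 106.9 Ω
X_C = 1/(ωC) = 234.8 Ω
Net reactance X = X_L − X_C = -127.9 Ω
Z = 84.00 − j127.9 Ω
|Z| = √(84.00² + 127.9²) = 153.0 Ω
I = V/|Z| = 1.177 A
V_R = I·|Z_R| = 1.177 × 84.00 = 98.84 V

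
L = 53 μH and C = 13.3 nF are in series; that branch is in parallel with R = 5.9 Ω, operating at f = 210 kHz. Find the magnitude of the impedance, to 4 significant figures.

ω = 2πf = 1.319e+06 rad/s
X_L = ωL = 69.93 Ω
X_C = 1/(ωC) = 56.98 Ω
Branch 1: Z₁ = R = 5.900 Ω
Branch 2 (series LC): Z₂ = j(X_L − X_C) = j12.95 Ω
Parallel: Z = Z₁Z₂/(Z₁+Z₂), |Z| = 5.369 Ω, ∠Z = 24.50°

5.369 Ω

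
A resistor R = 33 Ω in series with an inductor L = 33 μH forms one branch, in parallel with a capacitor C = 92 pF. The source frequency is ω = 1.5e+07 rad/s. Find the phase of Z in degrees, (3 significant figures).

X_L = ωL = 495 Ω
X_C = 1/(ωC) = 725 Ω
Branch 1 (R+jX_L): Z₁ = 33.0 + j495 Ω, |Z₁| = 496 Ω
Branch 2 (−jX_C): Z₂ = −j725 Ω
Parallel: Z = Z₁Z₂/(Z₁+Z₂), |Z| = 1550 Ω, ∠Z = 78.0°

78.0°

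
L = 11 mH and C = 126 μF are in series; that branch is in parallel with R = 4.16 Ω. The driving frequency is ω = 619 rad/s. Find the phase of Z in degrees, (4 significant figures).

X_L = ωL = 6.809 Ω
X_C = 1/(ωC) = 12.82 Ω
Branch 1: Z₁ = R = 4.160 Ω
Branch 2 (series LC): Z₂ = j(X_L − X_C) = −j6.012 Ω
Parallel: Z = Z₁Z₂/(Z₁+Z₂), |Z| = 3.421 Ω, ∠Z = -34.68°

-34.68°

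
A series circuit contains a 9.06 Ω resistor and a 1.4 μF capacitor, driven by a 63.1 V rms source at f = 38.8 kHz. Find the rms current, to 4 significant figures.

ω = 2πf = 243800 rad/s
X_C = 1/(ωC) = 2.930 Ω
Z = 9.060 − j2.930 Ω
|Z| = √(9.060² + 2.930²) = 9.522 Ω
I = V/|Z| = 63.1/9.522 = 6.627 A

6.627 A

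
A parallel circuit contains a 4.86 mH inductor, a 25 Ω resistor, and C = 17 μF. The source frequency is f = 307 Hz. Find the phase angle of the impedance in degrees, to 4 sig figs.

61.57°

ω = 2πf = 1929 rad/s
X_L = ωL = 9.375 Ω
X_C = 1/(ωC) = 30.50 Ω
Parallel: admittances add. Y = 1/R + 1/(jωL) + jωC
Y = (0.04000 − j0.07388) S
|Y| = 0.08401 S → |Z| = 1/|Y| = 11.90 Ω, ∠Z = −∠Y = 61.57°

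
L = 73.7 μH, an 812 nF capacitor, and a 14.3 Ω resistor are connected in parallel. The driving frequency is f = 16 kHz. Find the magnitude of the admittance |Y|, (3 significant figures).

87.9 mS

ω = 2πf = 100500 rad/s
X_L = ωL = 7.41 Ω
X_C = 1/(ωC) = 12.3 Ω
Parallel: admittances add. Y = 1/R + 1/(jωL) + jωC
Y = (0.0699 − j0.0533) S
|Y| = 0.0879 S → |Z| = 1/|Y| = 11.4 Ω, ∠Z = −∠Y = 37.3°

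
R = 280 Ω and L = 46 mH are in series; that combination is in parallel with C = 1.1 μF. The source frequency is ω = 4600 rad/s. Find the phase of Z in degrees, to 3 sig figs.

-55.8°

X_L = ωL = 212 Ω
X_C = 1/(ωC) = 198 Ω
Branch 1 (R+jX_L): Z₁ = 280 + j212 Ω, |Z₁| = 351 Ω
Branch 2 (−jX_C): Z₂ = −j198 Ω
Parallel: Z = Z₁Z₂/(Z₁+Z₂), |Z| = 247 Ω, ∠Z = -55.8°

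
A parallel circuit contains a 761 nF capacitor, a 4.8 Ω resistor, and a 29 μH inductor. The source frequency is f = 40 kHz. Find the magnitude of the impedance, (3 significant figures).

ω = 2πf = 251300 rad/s
X_L = ωL = 7.29 Ω
X_C = 1/(ωC) = 5.23 Ω
Parallel: admittances add. Y = 1/R + 1/(jωL) + jωC
Y = (0.208 + j0.0541) S
|Y| = 0.215 S → |Z| = 1/|Y| = 4.65 Ω, ∠Z = −∠Y = -14.5°

4.65 Ω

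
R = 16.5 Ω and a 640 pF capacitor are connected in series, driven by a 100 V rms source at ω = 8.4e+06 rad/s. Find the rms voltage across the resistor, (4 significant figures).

X_C = 1/(ωC) = 186.0 Ω
Z = 16.50 − j186.0 Ω
|Z| = √(16.50² + 186.0²) = 186.7 Ω
I = V/|Z| = 535.5 mA
V_R = I·|Z_R| = 0.5355 × 16.50 = 8.836 V

8.836 V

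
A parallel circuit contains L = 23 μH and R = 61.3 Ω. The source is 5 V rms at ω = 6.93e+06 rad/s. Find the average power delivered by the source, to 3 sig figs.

408 mW

X_L = ωL = 159 Ω
Parallel: admittances add. Y = 1/R + 1/(jωL)
Y = (0.0163 − j0.00627) S
|Y| = 0.0175 S → |Z| = 1/|Y| = 57.2 Ω, ∠Z = −∠Y = 21.0°
I = V/|Z| = 87.4 mA
P = VI cos φ = 5 × 0.0874 × cos(21.0°) = 408 mW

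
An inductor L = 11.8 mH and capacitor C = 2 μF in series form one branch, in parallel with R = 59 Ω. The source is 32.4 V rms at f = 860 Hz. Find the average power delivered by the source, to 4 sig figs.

ω = 2πf = 5404 rad/s
X_L = ωL = 63.76 Ω
X_C = 1/(ωC) = 92.53 Ω
Branch 1: Z₁ = R = 59.00 Ω
Branch 2 (series LC): Z₂ = j(X_L − X_C) = −j28.77 Ω
Parallel: Z = Z₁Z₂/(Z₁+Z₂), |Z| = 25.86 Ω, ∠Z = -64.00°
I = V/|Z| = 1.253 A
P = VI cos φ = 32.4 × 1.253 × cos(-64.00°) = 17.79 W

17.79 W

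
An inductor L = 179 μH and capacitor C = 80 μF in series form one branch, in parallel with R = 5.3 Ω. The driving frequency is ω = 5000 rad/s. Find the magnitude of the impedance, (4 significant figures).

1.536 Ω

X_L = ωL = 0.8950 Ω
X_C = 1/(ωC) = 2.500 Ω
Branch 1: Z₁ = R = 5.300 Ω
Branch 2 (series LC): Z₂ = j(X_L − X_C) = −j1.605 Ω
Parallel: Z = Z₁Z₂/(Z₁+Z₂), |Z| = 1.536 Ω, ∠Z = -73.15°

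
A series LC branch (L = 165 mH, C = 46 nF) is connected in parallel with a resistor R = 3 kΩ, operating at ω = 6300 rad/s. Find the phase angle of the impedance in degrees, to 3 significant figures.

-51.2°

X_L = ωL = 1040 Ω
X_C = 1/(ωC) = 3450 Ω
Branch 1: Z₁ = R = 3000 Ω
Branch 2 (series LC): Z₂ = j(X_L − X_C) = −j2410 Ω
Parallel: Z = Z₁Z₂/(Z₁+Z₂), |Z| = 1880 Ω, ∠Z = -51.2°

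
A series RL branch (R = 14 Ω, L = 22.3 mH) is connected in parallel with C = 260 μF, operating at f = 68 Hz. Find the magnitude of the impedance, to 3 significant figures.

ω = 2πf = 427.3 rad/s
X_L = ωL = 9.53 Ω
X_C = 1/(ωC) = 9.00 Ω
Branch 1 (R+jX_L): Z₁ = 14.0 + j9.53 Ω, |Z₁| = 16.9 Ω
Branch 2 (−jX_C): Z₂ = −j9.00 Ω
Parallel: Z = Z₁Z₂/(Z₁+Z₂), |Z| = 10.9 Ω, ∠Z = -57.9°

10.9 Ω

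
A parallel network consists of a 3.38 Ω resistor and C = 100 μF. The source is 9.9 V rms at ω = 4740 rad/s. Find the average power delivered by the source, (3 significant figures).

X_C = 1/(ωC) = 2.11 Ω
Parallel: admittances add. Y = 1/R + jωC
Y = (0.296 + j0.474) S
|Y| = 0.559 S → |Z| = 1/|Y| = 1.79 Ω, ∠Z = −∠Y = -58.0°
I = V/|Z| = 5.53 A
P = VI cos φ = 9.9 × 5.53 × cos(-58.0°) = 29.0 W

29.0 W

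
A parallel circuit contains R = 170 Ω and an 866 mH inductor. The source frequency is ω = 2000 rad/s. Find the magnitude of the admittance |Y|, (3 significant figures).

5.91 mS

X_L = ωL = 1730 Ω
Parallel: admittances add. Y = 1/R + 1/(jωL)
Y = (0.00588 − j0.000577) S
|Y| = 0.00591 S → |Z| = 1/|Y| = 169 Ω, ∠Z = −∠Y = 5.61°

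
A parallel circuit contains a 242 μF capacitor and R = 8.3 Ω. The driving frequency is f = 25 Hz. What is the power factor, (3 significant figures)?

ω = 2πf = 157.1 rad/s
X_C = 1/(ωC) = 26.3 Ω
Parallel: admittances add. Y = 1/R + jωC
Y = (0.120 + j0.0380) S
|Y| = 0.126 S → |Z| = 1/|Y| = 7.92 Ω, ∠Z = −∠Y = -17.5°
cos φ = cos(-17.5°) = 0.954

0.954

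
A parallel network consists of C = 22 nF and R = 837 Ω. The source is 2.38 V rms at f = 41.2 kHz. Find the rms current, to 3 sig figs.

13.8 mA

ω = 2πf = 258900 rad/s
X_C = 1/(ωC) = 176 Ω
Parallel: admittances add. Y = 1/R + jωC
Y = (0.00119 + j0.00570) S
|Y| = 0.00582 S → |Z| = 1/|Y| = 172 Ω, ∠Z = −∠Y = -78.2°
I = V/|Z| = 2.38/172 = 13.8 mA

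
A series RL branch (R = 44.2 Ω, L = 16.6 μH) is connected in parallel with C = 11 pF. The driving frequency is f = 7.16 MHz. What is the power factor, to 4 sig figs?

0.09366

ω = 2πf = 4.499e+07 rad/s
X_L = ωL = 746.8 Ω
X_C = 1/(ωC) = 2021 Ω
Branch 1 (R+jX_L): Z₁ = 44.20 + j746.8 Ω, |Z₁| = 748.1 Ω
Branch 2 (−jX_C): Z₂ = −j2021 Ω
Parallel: Z = Z₁Z₂/(Z₁+Z₂), |Z| = 1186 Ω, ∠Z = 84.63°
cos φ = cos(84.63°) = 0.09366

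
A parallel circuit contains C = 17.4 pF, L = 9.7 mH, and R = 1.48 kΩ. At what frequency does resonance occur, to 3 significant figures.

387 kHz

ω₀ = 1/√(LC) = 1/√(0.0097 × 1.74e-11) = 2.434e+06 rad/s
f₀ = ω₀/(2π) = 387 kHz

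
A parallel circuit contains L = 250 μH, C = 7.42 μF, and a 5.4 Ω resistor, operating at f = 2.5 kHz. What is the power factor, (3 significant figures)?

0.802

ω = 2πf = 15710 rad/s
X_L = ωL = 3.93 Ω
X_C = 1/(ωC) = 8.58 Ω
Parallel: admittances add. Y = 1/R + 1/(jωL) + jωC
Y = (0.185 − j0.138) S
|Y| = 0.231 S → |Z| = 1/|Y| = 4.33 Ω, ∠Z = −∠Y = 36.7°
cos φ = cos(36.7°) = 0.802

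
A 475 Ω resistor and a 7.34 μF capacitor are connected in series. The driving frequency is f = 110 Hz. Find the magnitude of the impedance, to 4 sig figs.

ω = 2πf = 691.2 rad/s
X_C = 1/(ωC) = 197.1 Ω
Z = 475.0 − j197.1 Ω
|Z| = √(475.0² + 197.1²) = 514.3 Ω

514.3 Ω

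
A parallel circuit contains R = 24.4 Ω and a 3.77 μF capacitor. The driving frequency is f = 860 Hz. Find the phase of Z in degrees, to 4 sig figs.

ω = 2πf = 5404 rad/s
X_C = 1/(ωC) = 49.09 Ω
Parallel: admittances add. Y = 1/R + jωC
Y = (0.04098 + j0.02037) S
|Y| = 0.04577 S → |Z| = 1/|Y| = 21.85 Ω, ∠Z = −∠Y = -26.43°

-26.43°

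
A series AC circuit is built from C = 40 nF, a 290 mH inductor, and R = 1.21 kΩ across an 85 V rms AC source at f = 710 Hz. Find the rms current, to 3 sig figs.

ω = 2πf = 4461 rad/s
X_L = ωL = 1290 Ω
X_C = 1/(ωC) = 5600 Ω
Net reactance X = X_L − X_C = -4310 Ω
Z = 1210 − j4310 Ω
|Z| = √(1210² + 4310²) = 4480 Ω
I = V/|Z| = 85/4480 = 19.0 mA

19.0 mA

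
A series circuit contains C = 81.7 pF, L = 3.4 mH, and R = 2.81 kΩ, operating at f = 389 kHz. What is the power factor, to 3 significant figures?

0.648

ω = 2πf = 2.444e+06 rad/s
X_L = ωL = 8310 Ω
X_C = 1/(ωC) = 5010 Ω
Net reactance X = X_L − X_C = 3300 Ω
Z = 2810 + j3300 Ω
|Z| = √(2810² + 3300²) = 4340 Ω
∠Z = arctan(3300/2810) = 49.6°
cos φ = cos(49.6°) = 0.648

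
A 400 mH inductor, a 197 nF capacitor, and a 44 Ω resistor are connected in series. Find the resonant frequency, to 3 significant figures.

ω₀ = 1/√(LC) = 1/√(0.4 × 1.97e-07) = 3562 rad/s
f₀ = ω₀/(2π) = 567 Hz

567 Hz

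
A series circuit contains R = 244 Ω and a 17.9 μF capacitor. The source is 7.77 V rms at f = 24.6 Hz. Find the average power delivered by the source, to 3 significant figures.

ω = 2πf = 154.6 rad/s
X_C = 1/(ωC) = 361 Ω
Z = 244 − j361 Ω
|Z| = √(244² + 361²) = 436 Ω
∠Z = arctan(-361/244) = -56.0°
I = V/|Z| = 17.8 mA
P = VI cos φ = 7.77 × 0.0178 × cos(-56.0°) = 77.5 mW

77.5 mW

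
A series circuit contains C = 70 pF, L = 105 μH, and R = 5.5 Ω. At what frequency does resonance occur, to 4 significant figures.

1.856 MHz

ω₀ = 1/√(LC) = 1/√(0.000105 × 7e-11) = 1.166e+07 rad/s
f₀ = ω₀/(2π) = 1.856 MHz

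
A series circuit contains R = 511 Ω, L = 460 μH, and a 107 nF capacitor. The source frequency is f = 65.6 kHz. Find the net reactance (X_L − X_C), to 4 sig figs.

ω = 2πf = 412200 rad/s
X_L = ωL = 189.6 Ω
X_C = 1/(ωC) = 22.67 Ω
X = 189.6 − 22.67 = 166.9 Ω

166.9 Ω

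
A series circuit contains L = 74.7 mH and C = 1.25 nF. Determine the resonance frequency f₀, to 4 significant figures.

ω₀ = 1/√(LC) = 1/√(0.0747 × 1.25e-09) = 103500 rad/s
f₀ = ω₀/(2π) = 16.47 kHz

16.47 kHz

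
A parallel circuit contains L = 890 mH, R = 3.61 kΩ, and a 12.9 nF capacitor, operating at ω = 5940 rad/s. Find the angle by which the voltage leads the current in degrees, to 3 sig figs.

22.1°

X_L = ωL = 5290 Ω
X_C = 1/(ωC) = 13100 Ω
Parallel: admittances add. Y = 1/R + 1/(jωL) + jωC
Y = (0.000277 − j0.000113) S
|Y| = 0.000299 S → |Z| = 1/|Y| = 3340 Ω, ∠Z = −∠Y = 22.1°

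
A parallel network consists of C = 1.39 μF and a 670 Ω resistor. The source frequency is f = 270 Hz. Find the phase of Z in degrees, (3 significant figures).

-57.7°

ω = 2πf = 1696 rad/s
X_C = 1/(ωC) = 424 Ω
Parallel: admittances add. Y = 1/R + jωC
Y = (0.00149 + j0.00236) S
|Y| = 0.00279 S → |Z| = 1/|Y| = 358 Ω, ∠Z = −∠Y = -57.7°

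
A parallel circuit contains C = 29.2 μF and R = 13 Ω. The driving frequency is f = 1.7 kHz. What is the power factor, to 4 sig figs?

ω = 2πf = 10680 rad/s
X_C = 1/(ωC) = 3.206 Ω
Parallel: admittances add. Y = 1/R + jωC
Y = (0.07692 + j0.3119) S
|Y| = 0.3212 S → |Z| = 1/|Y| = 3.113 Ω, ∠Z = −∠Y = -76.15°
cos φ = cos(-76.15°) = 0.2395

0.2395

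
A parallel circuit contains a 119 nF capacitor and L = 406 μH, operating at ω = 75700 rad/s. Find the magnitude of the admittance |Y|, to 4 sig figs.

X_L = ωL = 30.73 Ω
X_C = 1/(ωC) = 111.0 Ω
Parallel: admittances add. Y = 1/(jωL) + jωC
Y = (0 − j0.02353) S
|Y| = 0.02353 S → |Z| = 1/|Y| = 42.50 Ω, ∠Z = −∠Y = 90.00°

23.53 mS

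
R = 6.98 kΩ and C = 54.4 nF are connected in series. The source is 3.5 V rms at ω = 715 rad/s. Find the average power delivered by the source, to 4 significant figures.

X_C = 1/(ωC) = 25710 Ω
Z = 6980 − j25710 Ω
|Z| = √(6980² + 25710²) = 26640 Ω
∠Z = arctan(-25710/6980) = -74.81°
I = V/|Z| = 131.4 μA
P = VI cos φ = 3.5 × 0.0001314 × cos(-74.81°) = 120.5 μW

120.5 μW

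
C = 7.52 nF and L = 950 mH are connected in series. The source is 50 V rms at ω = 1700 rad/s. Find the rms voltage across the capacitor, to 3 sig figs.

X_L = ωL = 1620 Ω
X_C = 1/(ωC) = 78200 Ω
Net reactance X = X_L − X_C = -76600 Ω
Z = − j76600 Ω
|Z| = √(0² + 76600²) = 76600 Ω
I = V/|Z| = 653 μA
V_C = I·|Z_C| = 0.000653 × 78200 = 51.1 V

51.1 V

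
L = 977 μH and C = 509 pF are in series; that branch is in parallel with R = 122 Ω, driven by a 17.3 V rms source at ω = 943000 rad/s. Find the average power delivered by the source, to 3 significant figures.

X_L = ωL = 921 Ω
X_C = 1/(ωC) = 2080 Ω
Branch 1: Z₁ = R = 122 Ω
Branch 2 (series LC): Z₂ = j(X_L − X_C) = −j1160 Ω
Parallel: Z = Z₁Z₂/(Z₁+Z₂), |Z| = 121 Ω, ∠Z = -5.99°
I = V/|Z| = 143 mA
P = VI cos φ = 17.3 × 0.143 × cos(-5.99°) = 2.45 W

2.45 W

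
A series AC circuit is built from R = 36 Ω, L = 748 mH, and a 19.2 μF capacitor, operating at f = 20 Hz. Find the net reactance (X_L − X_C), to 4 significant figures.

-320.5 Ω

ω = 2πf = 125.7 rad/s
X_L = ωL = 94.00 Ω
X_C = 1/(ωC) = 414.5 Ω
X = 94.00 − 414.5 = -320.5 Ω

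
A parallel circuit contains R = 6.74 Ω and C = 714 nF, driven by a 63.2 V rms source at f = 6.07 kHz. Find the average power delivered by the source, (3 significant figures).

ω = 2πf = 38140 rad/s
X_C = 1/(ωC) = 36.7 Ω
Parallel: admittances add. Y = 1/R + jωC
Y = (0.148 + j0.0272) S
|Y| = 0.151 S → |Z| = 1/|Y| = 6.63 Ω, ∠Z = −∠Y = -10.4°
I = V/|Z| = 9.53 A
P = VI cos φ = 63.2 × 9.53 × cos(-10.4°) = 593 W

593 W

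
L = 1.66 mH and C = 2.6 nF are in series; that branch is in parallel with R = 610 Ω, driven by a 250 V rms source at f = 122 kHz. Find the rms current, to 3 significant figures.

ω = 2πf = 766500 rad/s
X_L = ωL = 1270 Ω
X_C = 1/(ωC) = 502 Ω
Branch 1: Z₁ = R = 610 Ω
Branch 2 (series LC): Z₂ = j(X_L − X_C) = j771 Ω
Parallel: Z = Z₁Z₂/(Z₁+Z₂), |Z| = 478 Ω, ∠Z = 38.4°
I = V/|Z| = 250/478 = 523 mA

523 mA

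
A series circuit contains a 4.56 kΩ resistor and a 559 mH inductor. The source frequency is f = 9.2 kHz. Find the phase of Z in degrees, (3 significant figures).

ω = 2πf = 57810 rad/s
X_L = ωL = 32300 Ω
Z = 4560 + j32300 Ω
|Z| = √(4560² + 32300²) = 32600 Ω
∠Z = arctan(32300/4560) = 82.0°

82.0°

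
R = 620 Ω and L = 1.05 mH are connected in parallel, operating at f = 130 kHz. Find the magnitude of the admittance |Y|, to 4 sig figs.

1.990 mS

ω = 2πf = 816800 rad/s
X_L = ωL = 857.7 Ω
Parallel: admittances add. Y = 1/R + 1/(jωL)
Y = (0.001613 − j0.001166) S
|Y| = 0.001990 S → |Z| = 1/|Y| = 502.5 Ω, ∠Z = −∠Y = 35.86°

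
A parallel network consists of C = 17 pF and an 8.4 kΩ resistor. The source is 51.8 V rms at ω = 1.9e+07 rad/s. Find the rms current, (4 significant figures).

17.83 mA

X_C = 1/(ωC) = 3096 Ω
Parallel: admittances add. Y = 1/R + jωC
Y = (0.0001190 + j0.0003230) S
|Y| = 0.0003442 S → |Z| = 1/|Y| = 2905 Ω, ∠Z = −∠Y = -69.77°
I = V/|Z| = 51.8/2905 = 17.83 mA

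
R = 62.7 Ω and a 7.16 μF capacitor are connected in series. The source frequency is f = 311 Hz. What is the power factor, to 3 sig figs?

0.659

ω = 2πf = 1954 rad/s
X_C = 1/(ωC) = 71.5 Ω
Z = 62.7 − j71.5 Ω
|Z| = √(62.7² + 71.5²) = 95.1 Ω
∠Z = arctan(-71.5/62.7) = -48.7°
cos φ = cos(-48.7°) = 0.659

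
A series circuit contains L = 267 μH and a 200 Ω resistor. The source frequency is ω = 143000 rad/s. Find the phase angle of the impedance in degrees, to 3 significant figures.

X_L = ωL = 38.2 Ω
Z = 200 + j38.2 Ω
|Z| = √(200² + 38.2²) = 204 Ω
∠Z = arctan(38.2/200) = 10.8°

10.8°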